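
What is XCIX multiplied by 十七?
Convert XCIX (Roman numeral) → 90 + 9 = 99 (decimal)
Convert 十七 (Chinese numeral) → 1×10 + 7 = 17 (decimal)
Compute 99 × 17 = 1683
1683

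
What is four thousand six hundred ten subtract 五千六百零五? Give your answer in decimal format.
Convert four thousand six hundred ten (English words) → 4×1000 + 6×100 + 10 = 4610 (decimal)
Convert 五千六百零五 (Chinese numeral) → 5×1000 + 6×100 + 5 = 5605 (decimal)
Compute 4610 - 5605 = -995
-995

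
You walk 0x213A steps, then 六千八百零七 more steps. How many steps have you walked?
Convert 0x213A (hexadecimal) → 2×4096 + 1×256 + 3×16 + 10 = 8506 (decimal)
Convert 六千八百零七 (Chinese numeral) → 6×1000 + 8×100 + 7 = 6807 (decimal)
Compute 8506 + 6807 = 15313
15313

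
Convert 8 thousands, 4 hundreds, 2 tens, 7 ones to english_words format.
Convert 8 thousands, 4 hundreds, 2 tens, 7 ones (place-value notation) → 8×1000 + 4×100 + 2×10 + 7 = 8427 (decimal)
Convert 8427 (decimal) → 8427 = 8×1000 + 4×100 + 27 → eight thousand four hundred twenty-seven (English words)
eight thousand four hundred twenty-seven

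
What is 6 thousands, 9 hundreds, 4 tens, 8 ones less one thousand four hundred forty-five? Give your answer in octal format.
Convert 6 thousands, 9 hundreds, 4 tens, 8 ones (place-value notation) → 6×1000 + 9×100 + 4×10 + 8 = 6948 (decimal)
Convert one thousand four hundred forty-five (English words) → 1×1000 + 4×100 + 45 = 1445 (decimal)
Compute 6948 - 1445 = 5503
Convert 5503 (decimal) → 5503 = 1×4096 + 2×512 + 5×64 + 7×8 + 7 → 0o12577 (octal)
0o12577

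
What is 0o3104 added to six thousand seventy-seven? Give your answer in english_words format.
Convert 0o3104 (octal) → 3×512 + 1×64 + 4 = 1604 (decimal)
Convert six thousand seventy-seven (English words) → 6×1000 + 77 = 6077 (decimal)
Compute 1604 + 6077 = 7681
Convert 7681 (decimal) → 7681 = 7×1000 + 6×100 + 81 → seven thousand six hundred eighty-one (English words)
seven thousand six hundred eighty-one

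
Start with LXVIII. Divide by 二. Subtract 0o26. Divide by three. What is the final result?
Convert LXVIII (Roman numeral) → 50 + 10 + 5 + 1 + 1 + 1 = 68 (decimal)
Start: 68
Convert 二 (Chinese numeral) → 2 (decimal)
68 ÷ 2 = 34
Convert 0o26 (octal) → 2×8 + 6 = 22 (decimal)
34 - 22 = 12
Convert three (English words) → 3 (decimal)
12 ÷ 3 = 4
4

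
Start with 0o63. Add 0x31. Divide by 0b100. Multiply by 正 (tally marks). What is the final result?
Convert 0o63 (octal) → 6×8 + 3 = 51 (decimal)
Start: 51
Convert 0x31 (hexadecimal) → 3×16 + 1 = 49 (decimal)
51 + 49 = 100
Convert 0b100 (binary) → 4 (decimal)
100 ÷ 4 = 25
Convert 正 (tally marks) → 5 (decimal)
25 × 5 = 125
125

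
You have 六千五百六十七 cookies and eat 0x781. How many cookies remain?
Convert 六千五百六十七 (Chinese numeral) → 6×1000 + 5×100 + 6×10 + 7 = 6567 (decimal)
Convert 0x781 (hexadecimal) → 7×256 + 8×16 + 1 = 1921 (decimal)
Compute 6567 - 1921 = 4646
4646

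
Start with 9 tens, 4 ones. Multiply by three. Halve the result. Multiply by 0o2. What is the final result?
Convert 9 tens, 4 ones (place-value notation) → 9×10 + 4 = 94 (decimal)
Start: 94
Convert three (English words) → 3 (decimal)
94 × 3 = 282
282 ÷ 2 = 141
Convert 0o2 (octal) → 2 (decimal)
141 × 2 = 282
282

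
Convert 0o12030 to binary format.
Convert 0o12030 (octal) → 1×4096 + 2×512 + 3×8 = 5144 (decimal)
Convert 5144 (decimal) → 5144 = 4096 + 1024 + 16 + 8 → 0b1010000011000 (binary)
0b1010000011000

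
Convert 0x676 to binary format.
Convert 0x676 (hexadecimal) → 6×256 + 7×16 + 6 = 1654 (decimal)
Convert 1654 (decimal) → 1654 = 1024 + 512 + 64 + 32 + 16 + 4 + 2 → 0b11001110110 (binary)
0b11001110110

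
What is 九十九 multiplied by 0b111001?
Convert 九十九 (Chinese numeral) → 9×10 + 9 = 99 (decimal)
Convert 0b111001 (binary) → 32 + 16 + 8 + 1 = 57 (decimal)
Compute 99 × 57 = 5643
5643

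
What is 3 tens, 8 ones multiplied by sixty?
Convert 3 tens, 8 ones (place-value notation) → 3×10 + 8 = 38 (decimal)
Convert sixty (English words) → 60 (decimal)
Compute 38 × 60 = 2280
2280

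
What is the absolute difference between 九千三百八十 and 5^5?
Convert 九千三百八十 (Chinese numeral) → 9×1000 + 3×100 + 8×10 = 9380 (decimal)
Convert 5^5 (power) → 3125 (decimal)
Compute |9380 - 3125| = 6255
6255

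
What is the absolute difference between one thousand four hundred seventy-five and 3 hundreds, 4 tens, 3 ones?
Convert one thousand four hundred seventy-five (English words) → 1×1000 + 4×100 + 75 = 1475 (decimal)
Convert 3 hundreds, 4 tens, 3 ones (place-value notation) → 3×100 + 4×10 + 3 = 343 (decimal)
Compute |1475 - 343| = 1132
1132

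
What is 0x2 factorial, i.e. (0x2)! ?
Convert 0x2 (hexadecimal) → 2 (decimal)
Compute 2! = 2
2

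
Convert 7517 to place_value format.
Convert 7517 (decimal) → 7517 = 7×1000 + 5×100 + 1×10 + 7 → 7 thousands, 5 hundreds, 1 ten, 7 ones (place-value notation)
7 thousands, 5 hundreds, 1 ten, 7 ones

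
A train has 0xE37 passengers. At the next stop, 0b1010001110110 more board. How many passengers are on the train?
Convert 0xE37 (hexadecimal) → 14×256 + 3×16 + 7 = 3639 (decimal)
Convert 0b1010001110110 (binary) → 4096 + 1024 + 64 + 32 + 16 + 4 + 2 = 5238 (decimal)
Compute 3639 + 5238 = 8877
8877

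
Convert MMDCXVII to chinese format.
Convert MMDCXVII (Roman numeral) → 1000 + 1000 + 500 + 100 + 10 + 5 + 1 + 1 = 2617 (decimal)
Convert 2617 (decimal) → 2617 = 2×1000 + 6×100 + 1×10 + 7 → 二千六百一十七 (Chinese numeral)
二千六百一十七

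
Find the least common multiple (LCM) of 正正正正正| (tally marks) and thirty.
Convert 正正正正正| (tally marks) → 5 + 5 + 5 + 5 + 5 + 1 = 26 (decimal)
Convert thirty (English words) → 30 (decimal)
Compute lcm(26, 30) = 390
390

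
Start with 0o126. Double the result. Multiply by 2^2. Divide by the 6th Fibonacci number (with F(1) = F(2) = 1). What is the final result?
Convert 0o126 (octal) → 1×64 + 2×8 + 6 = 86 (decimal)
Start: 86
86 × 2 = 172
Convert 2^2 (power) → 4 (decimal)
172 × 4 = 688
Convert the 6th Fibonacci number (with F(1) = F(2) = 1) (Fibonacci index) → 1, 1, 2, 3, 5, 8 → 8 (decimal)
688 ÷ 8 = 86
86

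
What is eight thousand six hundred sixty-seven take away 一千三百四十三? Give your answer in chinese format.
Convert eight thousand six hundred sixty-seven (English words) → 8×1000 + 6×100 + 67 = 8667 (decimal)
Convert 一千三百四十三 (Chinese numeral) → 1×1000 + 3×100 + 4×10 + 3 = 1343 (decimal)
Compute 8667 - 1343 = 7324
Convert 7324 (decimal) → 7324 = 7×1000 + 3×100 + 2×10 + 4 → 七千三百二十四 (Chinese numeral)
七千三百二十四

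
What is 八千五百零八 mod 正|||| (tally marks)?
Convert 八千五百零八 (Chinese numeral) → 8×1000 + 5×100 + 8 = 8508 (decimal)
Convert 正|||| (tally marks) → 5 + 4 = 9 (decimal)
Compute 8508 mod 9 = 3
3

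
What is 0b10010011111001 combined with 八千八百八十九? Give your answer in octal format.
Convert 0b10010011111001 (binary) → 8192 + 1024 + 128 + 64 + 32 + 16 + 8 + 1 = 9465 (decimal)
Convert 八千八百八十九 (Chinese numeral) → 8×1000 + 8×100 + 8×10 + 9 = 8889 (decimal)
Compute 9465 + 8889 = 18354
Convert 18354 (decimal) → 18354 = 4×4096 + 3×512 + 6×64 + 6×8 + 2 → 0o43662 (octal)
0o43662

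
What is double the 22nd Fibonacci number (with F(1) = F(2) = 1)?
The 22nd Fibonacci number (with F(1) = F(2) = 1) = 17711
Compute 17711 × 2 = 35422
35422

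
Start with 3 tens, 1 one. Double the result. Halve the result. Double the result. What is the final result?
Convert 3 tens, 1 one (place-value notation) → 3×10 + 1 = 31 (decimal)
Start: 31
31 × 2 = 62
62 ÷ 2 = 31
31 × 2 = 62
62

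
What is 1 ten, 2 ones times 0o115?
Convert 1 ten, 2 ones (place-value notation) → 1×10 + 2 = 12 (decimal)
Convert 0o115 (octal) → 1×64 + 1×8 + 5 = 77 (decimal)
Compute 12 × 77 = 924
924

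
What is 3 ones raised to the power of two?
Convert 3 ones (place-value notation) → 3 (decimal)
Convert two (English words) → 2 (decimal)
Compute 3 ^ 2 = 9
9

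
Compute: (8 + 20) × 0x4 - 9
Convert 0x4 (hexadecimal) → 4 (decimal)
Expression in decimal: (8 + 20) × 4 - 9
Parentheses first: 8 + 20 = 28
Multiply: 28 × 4 = 112
Subtract: 112 - 9 = 103
103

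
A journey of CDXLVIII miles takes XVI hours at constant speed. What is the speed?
Convert CDXLVIII (Roman numeral) → 400 + 40 + 5 + 1 + 1 + 1 = 448 (decimal)
Convert XVI (Roman numeral) → 10 + 5 + 1 = 16 (decimal)
Compute 448 ÷ 16 = 28
28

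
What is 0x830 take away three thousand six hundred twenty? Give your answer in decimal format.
Convert 0x830 (hexadecimal) → 8×256 + 3×16 = 2096 (decimal)
Convert three thousand six hundred twenty (English words) → 3×1000 + 6×100 + 20 = 3620 (decimal)
Compute 2096 - 3620 = -1524
-1524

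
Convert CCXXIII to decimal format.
Convert CCXXIII (Roman numeral) → 100 + 100 + 10 + 10 + 1 + 1 + 1 = 223 (decimal)
223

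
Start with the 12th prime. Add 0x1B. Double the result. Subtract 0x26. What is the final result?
Convert the 12th prime (prime index) → 37 (decimal)
Start: 37
Convert 0x1B (hexadecimal) → 1×16 + 11 = 27 (decimal)
37 + 27 = 64
64 × 2 = 128
Convert 0x26 (hexadecimal) → 2×16 + 6 = 38 (decimal)
128 - 38 = 90
90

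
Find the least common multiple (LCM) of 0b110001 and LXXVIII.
Convert 0b110001 (binary) → 32 + 16 + 1 = 49 (decimal)
Convert LXXVIII (Roman numeral) → 50 + 10 + 10 + 5 + 1 + 1 + 1 = 78 (decimal)
Compute lcm(49, 78) = 3822
3822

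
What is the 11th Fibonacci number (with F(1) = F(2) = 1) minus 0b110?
The 11th Fibonacci number (with F(1) = F(2) = 1): 1, 1, 2, 3, 5, 8, 13, 21, 34, 55, 89 → 89
Convert 0b110 (binary) → 4 + 2 = 6 (decimal)
Compute 89 - 6 = 83
83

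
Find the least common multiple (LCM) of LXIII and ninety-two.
Convert LXIII (Roman numeral) → 50 + 10 + 1 + 1 + 1 = 63 (decimal)
Convert ninety-two (English words) → 92 (decimal)
Compute lcm(63, 92) = 5796
5796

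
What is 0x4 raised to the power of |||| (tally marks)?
Convert 0x4 (hexadecimal) → 4 (decimal)
Convert |||| (tally marks) → 4 (decimal)
Compute 4 ^ 4 = 256
256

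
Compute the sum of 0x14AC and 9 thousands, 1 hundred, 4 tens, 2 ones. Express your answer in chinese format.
Convert 0x14AC (hexadecimal) → 1×4096 + 4×256 + 10×16 + 12 = 5292 (decimal)
Convert 9 thousands, 1 hundred, 4 tens, 2 ones (place-value notation) → 9×1000 + 1×100 + 4×10 + 2 = 9142 (decimal)
Compute 5292 + 9142 = 14434
Convert 14434 (decimal) → 14434 = 1×10000 + 4×1000 + 4×100 + 3×10 + 4 → 一万四千四百三十四 (Chinese numeral)
一万四千四百三十四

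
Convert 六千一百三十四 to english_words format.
Convert 六千一百三十四 (Chinese numeral) → 6×1000 + 1×100 + 3×10 + 4 = 6134 (decimal)
Convert 6134 (decimal) → 6134 = 6×1000 + 1×100 + 34 → six thousand one hundred thirty-four (English words)
six thousand one hundred thirty-four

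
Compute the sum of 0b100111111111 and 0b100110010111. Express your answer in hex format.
Convert 0b100111111111 (binary) → 2048 + 256 + 128 + 64 + 32 + 16 + 8 + 4 + 2 + 1 = 2559 (decimal)
Convert 0b100110010111 (binary) → 2048 + 256 + 128 + 16 + 4 + 2 + 1 = 2455 (decimal)
Compute 2559 + 2455 = 5014
Convert 5014 (decimal) → 5014 = 1×4096 + 3×256 + 9×16 + 6 → 0x1396 (hexadecimal)
0x1396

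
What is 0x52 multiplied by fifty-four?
Convert 0x52 (hexadecimal) → 5×16 + 2 = 82 (decimal)
Convert fifty-four (English words) → 54 (decimal)
Compute 82 × 54 = 4428
4428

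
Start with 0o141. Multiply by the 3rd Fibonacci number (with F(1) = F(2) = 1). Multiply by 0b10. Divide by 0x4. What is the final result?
Convert 0o141 (octal) → 1×64 + 4×8 + 1 = 97 (decimal)
Start: 97
Convert the 3rd Fibonacci number (with F(1) = F(2) = 1) (Fibonacci index) → 1, 1, 2 → 2 (decimal)
97 × 2 = 194
Convert 0b10 (binary) → 2 (decimal)
194 × 2 = 388
Convert 0x4 (hexadecimal) → 4 (decimal)
388 ÷ 4 = 97
97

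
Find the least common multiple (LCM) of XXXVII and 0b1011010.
Convert XXXVII (Roman numeral) → 10 + 10 + 10 + 5 + 1 + 1 = 37 (decimal)
Convert 0b1011010 (binary) → 64 + 16 + 8 + 2 = 90 (decimal)
Compute lcm(37, 90) = 3330
3330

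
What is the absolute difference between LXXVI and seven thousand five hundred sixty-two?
Convert LXXVI (Roman numeral) → 50 + 10 + 10 + 5 + 1 = 76 (decimal)
Convert seven thousand five hundred sixty-two (English words) → 7×1000 + 5×100 + 62 = 7562 (decimal)
Compute |76 - 7562| = 7486
7486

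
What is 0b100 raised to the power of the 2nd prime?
Convert 0b100 (binary) → 4 (decimal)
Convert the 2nd prime (prime index) → 3 (decimal)
Compute 4 ^ 3 = 64
64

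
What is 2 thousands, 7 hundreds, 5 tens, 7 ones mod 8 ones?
Convert 2 thousands, 7 hundreds, 5 tens, 7 ones (place-value notation) → 2×1000 + 7×100 + 5×10 + 7 = 2757 (decimal)
Convert 8 ones (place-value notation) → 8 (decimal)
Compute 2757 mod 8 = 5
5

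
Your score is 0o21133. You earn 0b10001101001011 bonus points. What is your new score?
Convert 0o21133 (octal) → 2×4096 + 1×512 + 1×64 + 3×8 + 3 = 8795 (decimal)
Convert 0b10001101001011 (binary) → 8192 + 512 + 256 + 64 + 8 + 2 + 1 = 9035 (decimal)
Compute 8795 + 9035 = 17830
17830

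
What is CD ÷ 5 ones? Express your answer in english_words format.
Convert CD (Roman numeral) → 400 (decimal)
Convert 5 ones (place-value notation) → 5 (decimal)
Compute 400 ÷ 5 = 80
Convert 80 (decimal) → eighty (English words)
eighty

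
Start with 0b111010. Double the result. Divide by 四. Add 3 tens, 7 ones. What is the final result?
Convert 0b111010 (binary) → 32 + 16 + 8 + 2 = 58 (decimal)
Start: 58
58 × 2 = 116
Convert 四 (Chinese numeral) → 4 (decimal)
116 ÷ 4 = 29
Convert 3 tens, 7 ones (place-value notation) → 3×10 + 7 = 37 (decimal)
29 + 37 = 66
66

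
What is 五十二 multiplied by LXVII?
Convert 五十二 (Chinese numeral) → 5×10 + 2 = 52 (decimal)
Convert LXVII (Roman numeral) → 50 + 10 + 5 + 1 + 1 = 67 (decimal)
Compute 52 × 67 = 3484
3484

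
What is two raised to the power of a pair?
Convert two (English words) → 2 (decimal)
Convert a pair (colloquial) → 2 (decimal)
Compute 2 ^ 2 = 4
4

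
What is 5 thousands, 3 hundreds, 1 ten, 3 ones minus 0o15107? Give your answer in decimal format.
Convert 5 thousands, 3 hundreds, 1 ten, 3 ones (place-value notation) → 5×1000 + 3×100 + 1×10 + 3 = 5313 (decimal)
Convert 0o15107 (octal) → 1×4096 + 5×512 + 1×64 + 7 = 6727 (decimal)
Compute 5313 - 6727 = -1414
-1414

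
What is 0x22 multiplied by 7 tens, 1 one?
Convert 0x22 (hexadecimal) → 2×16 + 2 = 34 (decimal)
Convert 7 tens, 1 one (place-value notation) → 7×10 + 1 = 71 (decimal)
Compute 34 × 71 = 2414
2414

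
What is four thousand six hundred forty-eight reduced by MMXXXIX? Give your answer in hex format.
Convert four thousand six hundred forty-eight (English words) → 4×1000 + 6×100 + 48 = 4648 (decimal)
Convert MMXXXIX (Roman numeral) → 1000 + 1000 + 10 + 10 + 10 + 9 = 2039 (decimal)
Compute 4648 - 2039 = 2609
Convert 2609 (decimal) → 2609 = 10×256 + 3×16 + 1 → 0xA31 (hexadecimal)
0xA31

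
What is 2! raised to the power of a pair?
Convert 2! (factorial) → 2 (decimal)
Convert a pair (colloquial) → 2 (decimal)
Compute 2 ^ 2 = 4
4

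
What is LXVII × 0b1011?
Convert LXVII (Roman numeral) → 50 + 10 + 5 + 1 + 1 = 67 (decimal)
Convert 0b1011 (binary) → 8 + 2 + 1 = 11 (decimal)
Compute 67 × 11 = 737
737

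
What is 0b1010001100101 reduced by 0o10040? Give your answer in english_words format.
Convert 0b1010001100101 (binary) → 4096 + 1024 + 64 + 32 + 4 + 1 = 5221 (decimal)
Convert 0o10040 (octal) → 1×4096 + 4×8 = 4128 (decimal)
Compute 5221 - 4128 = 1093
Convert 1093 (decimal) → 1093 = 1×1000 + 93 → one thousand ninety-three (English words)
one thousand ninety-three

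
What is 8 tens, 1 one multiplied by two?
Convert 8 tens, 1 one (place-value notation) → 8×10 + 1 = 81 (decimal)
Convert two (English words) → 2 (decimal)
Compute 81 × 2 = 162
162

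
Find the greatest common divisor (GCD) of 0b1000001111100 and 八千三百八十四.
Convert 0b1000001111100 (binary) → 4096 + 64 + 32 + 16 + 8 + 4 = 4220 (decimal)
Convert 八千三百八十四 (Chinese numeral) → 8×1000 + 3×100 + 8×10 + 4 = 8384 (decimal)
Compute gcd(4220, 8384) = 4
4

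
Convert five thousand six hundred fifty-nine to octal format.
Convert five thousand six hundred fifty-nine (English words) → 5×1000 + 6×100 + 59 = 5659 (decimal)
Convert 5659 (decimal) → 5659 = 1×4096 + 3×512 + 3×8 + 3 → 0o13033 (octal)
0o13033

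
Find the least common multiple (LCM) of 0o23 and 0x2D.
Convert 0o23 (octal) → 2×8 + 3 = 19 (decimal)
Convert 0x2D (hexadecimal) → 2×16 + 13 = 45 (decimal)
Compute lcm(19, 45) = 855
855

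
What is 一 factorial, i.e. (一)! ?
Convert 一 (Chinese numeral) → 1 (decimal)
Compute 1! = 1
1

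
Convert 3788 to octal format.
Convert 3788 (decimal) → 3788 = 7×512 + 3×64 + 1×8 + 4 → 0o7314 (octal)
0o7314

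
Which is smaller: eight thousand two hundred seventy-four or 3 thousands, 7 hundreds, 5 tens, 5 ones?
Convert eight thousand two hundred seventy-four (English words) → 8×1000 + 2×100 + 74 = 8274 (decimal)
Convert 3 thousands, 7 hundreds, 5 tens, 5 ones (place-value notation) → 3×1000 + 7×100 + 5×10 + 5 = 3755 (decimal)
Compare 8274 vs 3755: smaller = 3755
3755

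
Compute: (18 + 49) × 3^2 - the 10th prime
Convert 3^2 (power) → 9 (decimal)
Convert the 10th prime (prime index) → 29 (decimal)
Expression in decimal: (18 + 49) × 9 - 29
Parentheses first: 18 + 49 = 67
Multiply: 67 × 9 = 603
Subtract: 603 - 29 = 574
574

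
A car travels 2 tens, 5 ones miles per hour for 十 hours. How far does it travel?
Convert 2 tens, 5 ones (place-value notation) → 2×10 + 5 = 25 (decimal)
Convert 十 (Chinese numeral) → 1×10 = 10 (decimal)
Compute 25 × 10 = 250
250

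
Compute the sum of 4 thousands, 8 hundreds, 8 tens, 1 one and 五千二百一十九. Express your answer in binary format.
Convert 4 thousands, 8 hundreds, 8 tens, 1 one (place-value notation) → 4×1000 + 8×100 + 8×10 + 1 = 4881 (decimal)
Convert 五千二百一十九 (Chinese numeral) → 5×1000 + 2×100 + 1×10 + 9 = 5219 (decimal)
Compute 4881 + 5219 = 10100
Convert 10100 (decimal) → 10100 = 8192 + 1024 + 512 + 256 + 64 + 32 + 16 + 4 → 0b10011101110100 (binary)
0b10011101110100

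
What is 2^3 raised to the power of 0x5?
Convert 2^3 (power) → 8 (decimal)
Convert 0x5 (hexadecimal) → 5 (decimal)
Compute 8 ^ 5 = 32768
32768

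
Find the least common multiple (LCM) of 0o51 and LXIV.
Convert 0o51 (octal) → 5×8 + 1 = 41 (decimal)
Convert LXIV (Roman numeral) → 50 + 10 + 4 = 64 (decimal)
Compute lcm(41, 64) = 2624
2624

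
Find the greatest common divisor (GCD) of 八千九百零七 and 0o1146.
Convert 八千九百零七 (Chinese numeral) → 8×1000 + 9×100 + 7 = 8907 (decimal)
Convert 0o1146 (octal) → 1×512 + 1×64 + 4×8 + 6 = 614 (decimal)
Compute gcd(8907, 614) = 1
1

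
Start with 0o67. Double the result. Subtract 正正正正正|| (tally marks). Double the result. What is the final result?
Convert 0o67 (octal) → 6×8 + 7 = 55 (decimal)
Start: 55
55 × 2 = 110
Convert 正正正正正|| (tally marks) → 5 + 5 + 5 + 5 + 5 + 2 = 27 (decimal)
110 - 27 = 83
83 × 2 = 166
166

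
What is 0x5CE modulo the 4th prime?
Convert 0x5CE (hexadecimal) → 5×256 + 12×16 + 14 = 1486 (decimal)
Convert the 4th prime (prime index) → 7 (decimal)
Compute 1486 mod 7 = 2
2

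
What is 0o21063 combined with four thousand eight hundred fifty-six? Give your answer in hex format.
Convert 0o21063 (octal) → 2×4096 + 1×512 + 6×8 + 3 = 8755 (decimal)
Convert four thousand eight hundred fifty-six (English words) → 4×1000 + 8×100 + 56 = 4856 (decimal)
Compute 8755 + 4856 = 13611
Convert 13611 (decimal) → 13611 = 3×4096 + 5×256 + 2×16 + 11 → 0x352B (hexadecimal)
0x352B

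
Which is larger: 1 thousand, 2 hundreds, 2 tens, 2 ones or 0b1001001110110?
Convert 1 thousand, 2 hundreds, 2 tens, 2 ones (place-value notation) → 1×1000 + 2×100 + 2×10 + 2 = 1222 (decimal)
Convert 0b1001001110110 (binary) → 4096 + 512 + 64 + 32 + 16 + 4 + 2 = 4726 (decimal)
Compare 1222 vs 4726: larger = 4726
4726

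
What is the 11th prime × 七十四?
Convert the 11th prime (prime index) → 31 (decimal)
Convert 七十四 (Chinese numeral) → 7×10 + 4 = 74 (decimal)
Compute 31 × 74 = 2294
2294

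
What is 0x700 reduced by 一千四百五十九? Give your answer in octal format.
Convert 0x700 (hexadecimal) → 7×256 = 1792 (decimal)
Convert 一千四百五十九 (Chinese numeral) → 1×1000 + 4×100 + 5×10 + 9 = 1459 (decimal)
Compute 1792 - 1459 = 333
Convert 333 (decimal) → 333 = 5×64 + 1×8 + 5 → 0o515 (octal)
0o515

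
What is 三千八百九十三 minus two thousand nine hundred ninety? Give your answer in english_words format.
Convert 三千八百九十三 (Chinese numeral) → 3×1000 + 8×100 + 9×10 + 3 = 3893 (decimal)
Convert two thousand nine hundred ninety (English words) → 2×1000 + 9×100 + 90 = 2990 (decimal)
Compute 3893 - 2990 = 903
Convert 903 (decimal) → 903 = 9×100 + 3 → nine hundred three (English words)
nine hundred three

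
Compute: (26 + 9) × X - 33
Convert X (Roman numeral) → 10 (decimal)
Expression in decimal: (26 + 9) × 10 - 33
Parentheses first: 26 + 9 = 35
Multiply: 35 × 10 = 350
Subtract: 350 - 33 = 317
317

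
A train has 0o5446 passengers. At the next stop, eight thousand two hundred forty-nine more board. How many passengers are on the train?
Convert 0o5446 (octal) → 5×512 + 4×64 + 4×8 + 6 = 2854 (decimal)
Convert eight thousand two hundred forty-nine (English words) → 8×1000 + 2×100 + 49 = 8249 (decimal)
Compute 2854 + 8249 = 11103
11103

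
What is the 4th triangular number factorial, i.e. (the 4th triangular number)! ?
Convert the 4th triangular number (triangular index) → 4×5/2 = 10 (decimal)
Compute 10! = 3628800
3628800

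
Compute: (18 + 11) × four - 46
Convert four (English words) → 4 (decimal)
Expression in decimal: (18 + 11) × 4 - 46
Parentheses first: 18 + 11 = 29
Multiply: 29 × 4 = 116
Subtract: 116 - 46 = 70
70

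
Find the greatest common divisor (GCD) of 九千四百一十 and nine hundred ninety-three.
Convert 九千四百一十 (Chinese numeral) → 9×1000 + 4×100 + 1×10 = 9410 (decimal)
Convert nine hundred ninety-three (English words) → 9×100 + 93 = 993 (decimal)
Compute gcd(9410, 993) = 1
1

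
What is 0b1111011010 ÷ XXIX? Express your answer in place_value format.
Convert 0b1111011010 (binary) → 512 + 256 + 128 + 64 + 16 + 8 + 2 = 986 (decimal)
Convert XXIX (Roman numeral) → 10 + 10 + 9 = 29 (decimal)
Compute 986 ÷ 29 = 34
Convert 34 (decimal) → 34 = 3×10 + 4 → 3 tens, 4 ones (place-value notation)
3 tens, 4 ones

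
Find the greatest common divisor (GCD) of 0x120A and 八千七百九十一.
Convert 0x120A (hexadecimal) → 1×4096 + 2×256 + 10 = 4618 (decimal)
Convert 八千七百九十一 (Chinese numeral) → 8×1000 + 7×100 + 9×10 + 1 = 8791 (decimal)
Compute gcd(4618, 8791) = 1
1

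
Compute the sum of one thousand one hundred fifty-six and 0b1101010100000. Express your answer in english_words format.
Convert one thousand one hundred fifty-six (English words) → 1×1000 + 1×100 + 56 = 1156 (decimal)
Convert 0b1101010100000 (binary) → 4096 + 2048 + 512 + 128 + 32 = 6816 (decimal)
Compute 1156 + 6816 = 7972
Convert 7972 (decimal) → 7972 = 7×1000 + 9×100 + 72 → seven thousand nine hundred seventy-two (English words)
seven thousand nine hundred seventy-two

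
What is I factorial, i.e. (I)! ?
Convert I (Roman numeral) → 1 (decimal)
Compute 1! = 1
1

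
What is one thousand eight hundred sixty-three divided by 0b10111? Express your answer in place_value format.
Convert one thousand eight hundred sixty-three (English words) → 1×1000 + 8×100 + 63 = 1863 (decimal)
Convert 0b10111 (binary) → 16 + 4 + 2 + 1 = 23 (decimal)
Compute 1863 ÷ 23 = 81
Convert 81 (decimal) → 81 = 8×10 + 1 → 8 tens, 1 one (place-value notation)
8 tens, 1 one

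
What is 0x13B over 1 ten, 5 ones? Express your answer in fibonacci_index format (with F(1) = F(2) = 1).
Convert 0x13B (hexadecimal) → 1×256 + 3×16 + 11 = 315 (decimal)
Convert 1 ten, 5 ones (place-value notation) → 1×10 + 5 = 15 (decimal)
Compute 315 ÷ 15 = 21
Convert 21 (decimal) → 1, 1, 2, 3, 5, 8, 13, 21 → the 8th Fibonacci number (Fibonacci index)
the 8th Fibonacci number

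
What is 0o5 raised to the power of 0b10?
Convert 0o5 (octal) → 5 (decimal)
Convert 0b10 (binary) → 2 (decimal)
Compute 5 ^ 2 = 25
25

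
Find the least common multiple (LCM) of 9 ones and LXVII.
Convert 9 ones (place-value notation) → 9 (decimal)
Convert LXVII (Roman numeral) → 50 + 10 + 5 + 1 + 1 = 67 (decimal)
Compute lcm(9, 67) = 603
603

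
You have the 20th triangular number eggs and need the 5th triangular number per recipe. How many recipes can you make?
Convert the 20th triangular number (triangular index) → 20×21/2 = 210 (decimal)
Convert the 5th triangular number (triangular index) → 5×6/2 = 15 (decimal)
Compute 210 ÷ 15 = 14
14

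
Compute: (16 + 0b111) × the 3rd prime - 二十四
Convert 0b111 (binary) → 4 + 2 + 1 = 7 (decimal)
Convert the 3rd prime (prime index) → 5 (decimal)
Convert 二十四 (Chinese numeral) → 2×10 + 4 = 24 (decimal)
Expression in decimal: (16 + 7) × 5 - 24
Parentheses first: 16 + 7 = 23
Multiply: 23 × 5 = 115
Subtract: 115 - 24 = 91
91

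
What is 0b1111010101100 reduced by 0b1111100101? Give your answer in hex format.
Convert 0b1111010101100 (binary) → 4096 + 2048 + 1024 + 512 + 128 + 32 + 8 + 4 = 7852 (decimal)
Convert 0b1111100101 (binary) → 512 + 256 + 128 + 64 + 32 + 4 + 1 = 997 (decimal)
Compute 7852 - 997 = 6855
Convert 6855 (decimal) → 6855 = 1×4096 + 10×256 + 12×16 + 7 → 0x1AC7 (hexadecimal)
0x1AC7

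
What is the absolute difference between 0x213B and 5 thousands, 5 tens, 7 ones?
Convert 0x213B (hexadecimal) → 2×4096 + 1×256 + 3×16 + 11 = 8507 (decimal)
Convert 5 thousands, 5 tens, 7 ones (place-value notation) → 5×1000 + 5×10 + 7 = 5057 (decimal)
Compute |8507 - 5057| = 3450
3450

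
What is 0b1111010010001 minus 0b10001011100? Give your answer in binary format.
Convert 0b1111010010001 (binary) → 4096 + 2048 + 1024 + 512 + 128 + 16 + 1 = 7825 (decimal)
Convert 0b10001011100 (binary) → 1024 + 64 + 16 + 8 + 4 = 1116 (decimal)
Compute 7825 - 1116 = 6709
Convert 6709 (decimal) → 6709 = 4096 + 2048 + 512 + 32 + 16 + 4 + 1 → 0b1101000110101 (binary)
0b1101000110101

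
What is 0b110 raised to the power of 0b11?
Convert 0b110 (binary) → 4 + 2 = 6 (decimal)
Convert 0b11 (binary) → 2 + 1 = 3 (decimal)
Compute 6 ^ 3 = 216
216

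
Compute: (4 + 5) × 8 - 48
Parentheses first: 4 + 5 = 9
Multiply: 9 × 8 = 72
Subtract: 72 - 48 = 24
24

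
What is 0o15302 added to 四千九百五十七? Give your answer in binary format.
Convert 0o15302 (octal) → 1×4096 + 5×512 + 3×64 + 2 = 6850 (decimal)
Convert 四千九百五十七 (Chinese numeral) → 4×1000 + 9×100 + 5×10 + 7 = 4957 (decimal)
Compute 6850 + 4957 = 11807
Convert 11807 (decimal) → 11807 = 8192 + 2048 + 1024 + 512 + 16 + 8 + 4 + 2 + 1 → 0b10111000011111 (binary)
0b10111000011111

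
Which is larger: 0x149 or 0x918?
Convert 0x149 (hexadecimal) → 1×256 + 4×16 + 9 = 329 (decimal)
Convert 0x918 (hexadecimal) → 9×256 + 1×16 + 8 = 2328 (decimal)
Compare 329 vs 2328: larger = 2328
2328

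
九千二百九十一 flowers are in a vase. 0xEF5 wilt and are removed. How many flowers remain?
Convert 九千二百九十一 (Chinese numeral) → 9×1000 + 2×100 + 9×10 + 1 = 9291 (decimal)
Convert 0xEF5 (hexadecimal) → 14×256 + 15×16 + 5 = 3829 (decimal)
Compute 9291 - 3829 = 5462
5462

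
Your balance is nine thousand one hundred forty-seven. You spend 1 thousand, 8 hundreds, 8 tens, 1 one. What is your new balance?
Convert nine thousand one hundred forty-seven (English words) → 9×1000 + 1×100 + 47 = 9147 (decimal)
Convert 1 thousand, 8 hundreds, 8 tens, 1 one (place-value notation) → 1×1000 + 8×100 + 8×10 + 1 = 1881 (decimal)
Compute 9147 - 1881 = 7266
7266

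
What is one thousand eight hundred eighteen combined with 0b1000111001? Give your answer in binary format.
Convert one thousand eight hundred eighteen (English words) → 1×1000 + 8×100 + 18 = 1818 (decimal)
Convert 0b1000111001 (binary) → 512 + 32 + 16 + 8 + 1 = 569 (decimal)
Compute 1818 + 569 = 2387
Convert 2387 (decimal) → 2387 = 2048 + 256 + 64 + 16 + 2 + 1 → 0b100101010011 (binary)
0b100101010011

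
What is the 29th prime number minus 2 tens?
The 29th prime number = 109
Convert 2 tens (place-value notation) → 2×10 = 20 (decimal)
Compute 109 - 20 = 89
89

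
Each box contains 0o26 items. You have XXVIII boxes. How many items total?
Convert 0o26 (octal) → 2×8 + 6 = 22 (decimal)
Convert XXVIII (Roman numeral) → 10 + 10 + 5 + 1 + 1 + 1 = 28 (decimal)
Compute 22 × 28 = 616
616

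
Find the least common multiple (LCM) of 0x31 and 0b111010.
Convert 0x31 (hexadecimal) → 3×16 + 1 = 49 (decimal)
Convert 0b111010 (binary) → 32 + 16 + 8 + 2 = 58 (decimal)
Compute lcm(49, 58) = 2842
2842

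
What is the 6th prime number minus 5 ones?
The 6th prime number = 13
Convert 5 ones (place-value notation) → 5 (decimal)
Compute 13 - 5 = 8
8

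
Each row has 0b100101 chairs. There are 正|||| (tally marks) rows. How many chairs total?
Convert 0b100101 (binary) → 32 + 4 + 1 = 37 (decimal)
Convert 正|||| (tally marks) → 5 + 4 = 9 (decimal)
Compute 37 × 9 = 333
333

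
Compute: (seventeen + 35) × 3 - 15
Convert seventeen (English words) → 17 (decimal)
Expression in decimal: (17 + 35) × 3 - 15
Parentheses first: 17 + 35 = 52
Multiply: 52 × 3 = 156
Subtract: 156 - 15 = 141
141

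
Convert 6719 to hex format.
Convert 6719 (decimal) → 6719 = 1×4096 + 10×256 + 3×16 + 15 → 0x1A3F (hexadecimal)
0x1A3F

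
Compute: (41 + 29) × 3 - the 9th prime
Convert the 9th prime (prime index) → 23 (decimal)
Expression in decimal: (41 + 29) × 3 - 23
Parentheses first: 41 + 29 = 70
Multiply: 70 × 3 = 210
Subtract: 210 - 23 = 187
187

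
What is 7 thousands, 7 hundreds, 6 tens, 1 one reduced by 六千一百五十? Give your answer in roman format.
Convert 7 thousands, 7 hundreds, 6 tens, 1 one (place-value notation) → 7×1000 + 7×100 + 6×10 + 1 = 7761 (decimal)
Convert 六千一百五十 (Chinese numeral) → 6×1000 + 1×100 + 5×10 = 6150 (decimal)
Compute 7761 - 6150 = 1611
Convert 1611 (decimal) → 1611 = 1000 + 500 + 100 + 10 + 1 → MDCXI (Roman numeral)
MDCXI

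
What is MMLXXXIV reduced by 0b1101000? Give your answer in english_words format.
Convert MMLXXXIV (Roman numeral) → 1000 + 1000 + 50 + 10 + 10 + 10 + 4 = 2084 (decimal)
Convert 0b1101000 (binary) → 64 + 32 + 8 = 104 (decimal)
Compute 2084 - 104 = 1980
Convert 1980 (decimal) → 1980 = 1×1000 + 9×100 + 80 → one thousand nine hundred eighty (English words)
one thousand nine hundred eighty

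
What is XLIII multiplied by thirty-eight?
Convert XLIII (Roman numeral) → 40 + 1 + 1 + 1 = 43 (decimal)
Convert thirty-eight (English words) → 38 (decimal)
Compute 43 × 38 = 1634
1634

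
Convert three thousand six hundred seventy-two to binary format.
Convert three thousand six hundred seventy-two (English words) → 3×1000 + 6×100 + 72 = 3672 (decimal)
Convert 3672 (decimal) → 3672 = 2048 + 1024 + 512 + 64 + 16 + 8 → 0b111001011000 (binary)
0b111001011000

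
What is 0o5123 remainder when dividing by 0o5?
Convert 0o5123 (octal) → 5×512 + 1×64 + 2×8 + 3 = 2643 (decimal)
Convert 0o5 (octal) → 5 (decimal)
Compute 2643 mod 5 = 3
3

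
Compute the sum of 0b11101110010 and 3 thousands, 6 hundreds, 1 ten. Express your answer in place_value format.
Convert 0b11101110010 (binary) → 1024 + 512 + 256 + 64 + 32 + 16 + 2 = 1906 (decimal)
Convert 3 thousands, 6 hundreds, 1 ten (place-value notation) → 3×1000 + 6×100 + 1×10 = 3610 (decimal)
Compute 1906 + 3610 = 5516
Convert 5516 (decimal) → 5516 = 5×1000 + 5×100 + 1×10 + 6 → 5 thousands, 5 hundreds, 1 ten, 6 ones (place-value notation)
5 thousands, 5 hundreds, 1 ten, 6 ones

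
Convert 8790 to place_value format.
Convert 8790 (decimal) → 8790 = 8×1000 + 7×100 + 9×10 → 8 thousands, 7 hundreds, 9 tens (place-value notation)
8 thousands, 7 hundreds, 9 tens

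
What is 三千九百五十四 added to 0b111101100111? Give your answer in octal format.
Convert 三千九百五十四 (Chinese numeral) → 3×1000 + 9×100 + 5×10 + 4 = 3954 (decimal)
Convert 0b111101100111 (binary) → 2048 + 1024 + 512 + 256 + 64 + 32 + 4 + 2 + 1 = 3943 (decimal)
Compute 3954 + 3943 = 7897
Convert 7897 (decimal) → 7897 = 1×4096 + 7×512 + 3×64 + 3×8 + 1 → 0o17331 (octal)
0o17331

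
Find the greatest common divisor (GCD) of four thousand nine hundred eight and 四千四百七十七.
Convert four thousand nine hundred eight (English words) → 4×1000 + 9×100 + 8 = 4908 (decimal)
Convert 四千四百七十七 (Chinese numeral) → 4×1000 + 4×100 + 7×10 + 7 = 4477 (decimal)
Compute gcd(4908, 4477) = 1
1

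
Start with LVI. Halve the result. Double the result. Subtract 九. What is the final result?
Convert LVI (Roman numeral) → 50 + 5 + 1 = 56 (decimal)
Start: 56
56 ÷ 2 = 28
28 × 2 = 56
Convert 九 (Chinese numeral) → 9 (decimal)
56 - 9 = 47
47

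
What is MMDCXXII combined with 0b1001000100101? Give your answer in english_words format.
Convert MMDCXXII (Roman numeral) → 1000 + 1000 + 500 + 100 + 10 + 10 + 1 + 1 = 2622 (decimal)
Convert 0b1001000100101 (binary) → 4096 + 512 + 32 + 4 + 1 = 4645 (decimal)
Compute 2622 + 4645 = 7267
Convert 7267 (decimal) → 7267 = 7×1000 + 2×100 + 67 → seven thousand two hundred sixty-seven (English words)
seven thousand two hundred sixty-seven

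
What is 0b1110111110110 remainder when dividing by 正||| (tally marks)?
Convert 0b1110111110110 (binary) → 4096 + 2048 + 1024 + 256 + 128 + 64 + 32 + 16 + 4 + 2 = 7670 (decimal)
Convert 正||| (tally marks) → 5 + 3 = 8 (decimal)
Compute 7670 mod 8 = 6
6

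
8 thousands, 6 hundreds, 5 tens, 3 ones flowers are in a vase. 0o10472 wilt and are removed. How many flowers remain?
Convert 8 thousands, 6 hundreds, 5 tens, 3 ones (place-value notation) → 8×1000 + 6×100 + 5×10 + 3 = 8653 (decimal)
Convert 0o10472 (octal) → 1×4096 + 4×64 + 7×8 + 2 = 4410 (decimal)
Compute 8653 - 4410 = 4243
4243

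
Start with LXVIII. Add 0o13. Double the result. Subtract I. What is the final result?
Convert LXVIII (Roman numeral) → 50 + 10 + 5 + 1 + 1 + 1 = 68 (decimal)
Start: 68
Convert 0o13 (octal) → 1×8 + 3 = 11 (decimal)
68 + 11 = 79
79 × 2 = 158
Convert I (Roman numeral) → 1 (decimal)
158 - 1 = 157
157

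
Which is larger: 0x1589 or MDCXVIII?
Convert 0x1589 (hexadecimal) → 1×4096 + 5×256 + 8×16 + 9 = 5513 (decimal)
Convert MDCXVIII (Roman numeral) → 1000 + 500 + 100 + 10 + 5 + 1 + 1 + 1 = 1618 (decimal)
Compare 5513 vs 1618: larger = 5513
5513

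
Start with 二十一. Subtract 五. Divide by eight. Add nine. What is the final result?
Convert 二十一 (Chinese numeral) → 2×10 + 1 = 21 (decimal)
Start: 21
Convert 五 (Chinese numeral) → 5 (decimal)
21 - 5 = 16
Convert eight (English words) → 8 (decimal)
16 ÷ 8 = 2
Convert nine (English words) → 9 (decimal)
2 + 9 = 11
11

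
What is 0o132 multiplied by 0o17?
Convert 0o132 (octal) → 1×64 + 3×8 + 2 = 90 (decimal)
Convert 0o17 (octal) → 1×8 + 7 = 15 (decimal)
Compute 90 × 15 = 1350
1350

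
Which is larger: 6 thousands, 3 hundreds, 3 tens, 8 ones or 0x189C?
Convert 6 thousands, 3 hundreds, 3 tens, 8 ones (place-value notation) → 6×1000 + 3×100 + 3×10 + 8 = 6338 (decimal)
Convert 0x189C (hexadecimal) → 1×4096 + 8×256 + 9×16 + 12 = 6300 (decimal)
Compare 6338 vs 6300: larger = 6338
6338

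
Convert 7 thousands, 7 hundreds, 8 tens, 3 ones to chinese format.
Convert 7 thousands, 7 hundreds, 8 tens, 3 ones (place-value notation) → 7×1000 + 7×100 + 8×10 + 3 = 7783 (decimal)
Convert 7783 (decimal) → 7783 = 7×1000 + 7×100 + 8×10 + 3 → 七千七百八十三 (Chinese numeral)
七千七百八十三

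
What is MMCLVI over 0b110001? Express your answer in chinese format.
Convert MMCLVI (Roman numeral) → 1000 + 1000 + 100 + 50 + 5 + 1 = 2156 (decimal)
Convert 0b110001 (binary) → 32 + 16 + 1 = 49 (decimal)
Compute 2156 ÷ 49 = 44
Convert 44 (decimal) → 44 = 4×10 + 4 → 四十四 (Chinese numeral)
四十四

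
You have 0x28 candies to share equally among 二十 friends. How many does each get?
Convert 0x28 (hexadecimal) → 2×16 + 8 = 40 (decimal)
Convert 二十 (Chinese numeral) → 2×10 = 20 (decimal)
Compute 40 ÷ 20 = 2
2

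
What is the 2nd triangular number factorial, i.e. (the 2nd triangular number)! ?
Convert the 2nd triangular number (triangular index) → 2×3/2 = 3 (decimal)
Compute 3! = 6
6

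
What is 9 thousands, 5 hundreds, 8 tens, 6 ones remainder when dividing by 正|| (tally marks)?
Convert 9 thousands, 5 hundreds, 8 tens, 6 ones (place-value notation) → 9×1000 + 5×100 + 8×10 + 6 = 9586 (decimal)
Convert 正|| (tally marks) → 5 + 2 = 7 (decimal)
Compute 9586 mod 7 = 3
3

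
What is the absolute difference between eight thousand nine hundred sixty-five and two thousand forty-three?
Convert eight thousand nine hundred sixty-five (English words) → 8×1000 + 9×100 + 65 = 8965 (decimal)
Convert two thousand forty-three (English words) → 2×1000 + 43 = 2043 (decimal)
Compute |8965 - 2043| = 6922
6922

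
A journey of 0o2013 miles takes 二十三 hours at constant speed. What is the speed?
Convert 0o2013 (octal) → 2×512 + 1×8 + 3 = 1035 (decimal)
Convert 二十三 (Chinese numeral) → 2×10 + 3 = 23 (decimal)
Compute 1035 ÷ 23 = 45
45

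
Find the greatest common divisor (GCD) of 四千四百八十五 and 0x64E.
Convert 四千四百八十五 (Chinese numeral) → 4×1000 + 4×100 + 8×10 + 5 = 4485 (decimal)
Convert 0x64E (hexadecimal) → 6×256 + 4×16 + 14 = 1614 (decimal)
Compute gcd(4485, 1614) = 3
3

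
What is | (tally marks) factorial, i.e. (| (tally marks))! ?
Convert | (tally marks) → 1 (decimal)
Compute 1! = 1
1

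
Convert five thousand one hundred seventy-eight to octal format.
Convert five thousand one hundred seventy-eight (English words) → 5×1000 + 1×100 + 78 = 5178 (decimal)
Convert 5178 (decimal) → 5178 = 1×4096 + 2×512 + 7×8 + 2 → 0o12072 (octal)
0o12072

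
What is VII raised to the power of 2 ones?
Convert VII (Roman numeral) → 5 + 1 + 1 = 7 (decimal)
Convert 2 ones (place-value notation) → 2 (decimal)
Compute 7 ^ 2 = 49
49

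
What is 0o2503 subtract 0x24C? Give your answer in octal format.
Convert 0o2503 (octal) → 2×512 + 5×64 + 3 = 1347 (decimal)
Convert 0x24C (hexadecimal) → 2×256 + 4×16 + 12 = 588 (decimal)
Compute 1347 - 588 = 759
Convert 759 (decimal) → 759 = 1×512 + 3×64 + 6×8 + 7 → 0o1367 (octal)
0o1367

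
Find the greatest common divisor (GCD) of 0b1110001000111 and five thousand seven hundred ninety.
Convert 0b1110001000111 (binary) → 4096 + 2048 + 1024 + 64 + 4 + 2 + 1 = 7239 (decimal)
Convert five thousand seven hundred ninety (English words) → 5×1000 + 7×100 + 90 = 5790 (decimal)
Compute gcd(7239, 5790) = 3
3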